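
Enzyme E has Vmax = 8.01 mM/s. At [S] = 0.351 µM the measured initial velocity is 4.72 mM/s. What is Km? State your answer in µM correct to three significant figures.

v/Vmax = 4.72/8.01 = 0.5893 = [S]/(Km+[S]).
So Km + [S] = [S]/0.5893 = 0.5957 µM, giving Km = 0.5957 − 0.351 = 0.245 µM.

0.245 µM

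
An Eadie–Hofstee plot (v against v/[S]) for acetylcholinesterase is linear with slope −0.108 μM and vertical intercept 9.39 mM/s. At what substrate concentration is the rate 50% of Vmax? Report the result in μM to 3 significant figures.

The Eadie–Hofstee slope gives Km = 0.108 μM (slope = −Km).
v/Vmax = [S]/(Km+[S]) = 0.5 ⇒ [S] = Km·0.5/(1−0.5) = 0.108 × 1.000 = 0.108 μM.

0.108 μM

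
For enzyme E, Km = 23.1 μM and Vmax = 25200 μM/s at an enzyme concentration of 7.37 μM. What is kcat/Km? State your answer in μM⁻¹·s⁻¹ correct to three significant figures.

148 μM⁻¹·s⁻¹

kcat = Vmax/[E]total = 25200/7.37 = 3420 s⁻¹.
kcat/Km = 3420/23.1 = 148 μM⁻¹·s⁻¹.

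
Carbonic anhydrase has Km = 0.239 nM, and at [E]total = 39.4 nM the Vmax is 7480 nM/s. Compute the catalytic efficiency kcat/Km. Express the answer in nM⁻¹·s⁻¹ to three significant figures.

794 nM⁻¹·s⁻¹

kcat = Vmax/[E]total = 7480/39.4 = 190 s⁻¹.
kcat/Km = 190/0.239 = 794 nM⁻¹·s⁻¹.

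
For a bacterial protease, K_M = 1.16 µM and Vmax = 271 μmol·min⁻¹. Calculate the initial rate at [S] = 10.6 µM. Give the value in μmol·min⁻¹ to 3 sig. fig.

244 μmol·min⁻¹

[S]/(Km+[S]) = 10.6/11.76 = 0.9014, the fractional saturation.
v = 0.9014 × Vmax = 0.9014 × 271 = 244 μmol·min⁻¹.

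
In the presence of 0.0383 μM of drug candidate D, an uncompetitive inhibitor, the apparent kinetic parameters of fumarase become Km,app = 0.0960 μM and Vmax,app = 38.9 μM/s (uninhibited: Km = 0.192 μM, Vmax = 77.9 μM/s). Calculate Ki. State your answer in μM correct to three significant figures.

0.0382 μM

Uncompetitive: Vmax,app = Vmax/α (and Km,app = Km/α) with α = 1 + [I]/Ki.
α = Vmax/Vmax,app = 77.9/38.9 = 2.003.
Ki = [I]/(α − 1) = 0.0383/1.003 = 0.0382 μM.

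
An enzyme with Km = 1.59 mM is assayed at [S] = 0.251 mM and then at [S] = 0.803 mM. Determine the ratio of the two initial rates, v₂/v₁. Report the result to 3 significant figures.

The fractional saturations are [S]/(Km+[S]) = 0.251/1.841 = 0.1363 and 0.803/2.393 = 0.3356.
v₂/v₁ is just their ratio: 0.3356/0.1363 = 2.46.

2.46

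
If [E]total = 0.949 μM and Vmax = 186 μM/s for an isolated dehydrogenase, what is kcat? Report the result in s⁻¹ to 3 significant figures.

196 s⁻¹

kcat = Vmax/[E]total = 186 μM/s / 0.949 μM = 196 s⁻¹.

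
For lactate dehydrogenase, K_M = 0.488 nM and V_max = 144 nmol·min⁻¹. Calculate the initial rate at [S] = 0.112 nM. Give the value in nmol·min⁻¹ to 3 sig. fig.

26.9 nmol·min⁻¹

[S]/(Km+[S]) = 0.112/0.6000 = 0.1867, the fractional saturation.
v = 0.1867 × Vmax = 0.1867 × 144 = 26.9 nmol·min⁻¹.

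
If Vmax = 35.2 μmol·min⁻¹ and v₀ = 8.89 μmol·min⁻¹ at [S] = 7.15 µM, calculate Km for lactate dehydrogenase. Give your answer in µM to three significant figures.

21.2 µM

From v = Vmax[S]/(Km+[S]), Km = [S](Vmax − v)/v.
Km = 7.15 × (35.2 − 8.89) / 8.89 = 188.1/8.89 = 21.2 µM.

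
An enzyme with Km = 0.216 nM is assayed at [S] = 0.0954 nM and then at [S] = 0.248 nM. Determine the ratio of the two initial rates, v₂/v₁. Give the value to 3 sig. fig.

1.74

The fractional saturations are [S]/(Km+[S]) = 0.0954/0.3114 = 0.3064 and 0.248/0.4640 = 0.5345.
v₂/v₁ is just their ratio: 0.5345/0.3064 = 1.74.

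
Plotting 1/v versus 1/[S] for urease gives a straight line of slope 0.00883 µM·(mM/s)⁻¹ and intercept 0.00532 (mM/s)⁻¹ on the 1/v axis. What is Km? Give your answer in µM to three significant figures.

y-intercept = 1/Vmax ⇒ Vmax = 188 mM/s; slope = Km/Vmax ⇒ Km = slope × Vmax.
Km = 0.00883 × 188 = 1.66 µM.

1.66 µM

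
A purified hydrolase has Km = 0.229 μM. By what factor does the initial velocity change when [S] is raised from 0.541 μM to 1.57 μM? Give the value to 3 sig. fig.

The fractional saturations are [S]/(Km+[S]) = 0.541/0.7700 = 0.7026 and 1.57/1.799 = 0.8727.
v₂/v₁ is just their ratio: 0.8727/0.7026 = 1.24.

1.24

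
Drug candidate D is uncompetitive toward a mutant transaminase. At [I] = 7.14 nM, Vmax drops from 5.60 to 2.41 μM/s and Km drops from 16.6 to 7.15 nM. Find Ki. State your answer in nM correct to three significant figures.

Uncompetitive: Vmax,app = Vmax/α (and Km,app = Km/α) with α = 1 + [I]/Ki.
α = Vmax/Vmax,app = 5.60/2.41 = 2.324.
Ki = [I]/(α − 1) = 7.14/1.324 = 5.39 nM.

5.39 nM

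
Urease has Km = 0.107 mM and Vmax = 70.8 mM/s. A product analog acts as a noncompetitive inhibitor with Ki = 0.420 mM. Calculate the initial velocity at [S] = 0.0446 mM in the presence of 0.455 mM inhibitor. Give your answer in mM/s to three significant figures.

10.0 mM/s

With α = 1 + [I]/Ki = 1 + 0.455/0.420 = 2.083, the noncompetitive rate law is v = (Vmax/α)·[S] / (Km + [S]).
v = (70.8/2.083)×0.0446 / (0.107 + 0.0446) = 1.516/0.1516 = 10.0 mM/s.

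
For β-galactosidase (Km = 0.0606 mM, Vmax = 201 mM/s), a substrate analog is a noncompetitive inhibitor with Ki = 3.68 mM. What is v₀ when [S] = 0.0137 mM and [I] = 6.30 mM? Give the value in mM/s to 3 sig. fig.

13.7 mM/s

α = 1 + [I]/Ki = 1 + 6.30/3.68 = 2.712.
For a noncompetitive inhibitor, Vmax is reduced to Vmax/α while Km is unchanged: Km,app = 0.0606 mM, Vmax,app = 74.1 mM/s.
v = Vmax,app·[S]/(Km,app + [S]) = 74.1 × 0.0137/(0.0606 + 0.0137) = 13.7 mM/s.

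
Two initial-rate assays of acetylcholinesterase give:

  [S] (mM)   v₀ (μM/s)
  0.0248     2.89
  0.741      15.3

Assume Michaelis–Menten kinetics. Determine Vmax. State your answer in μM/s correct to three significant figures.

In reciprocal form, 1/v = (Km/Vmax)·(1/[S]) + 1/Vmax. The two points give (1/[S], 1/v) = (40.32, 0.3460) and (1.350, 0.06536).
Slope = (0.3460 − 0.06536)/(40.32 − 1.350) = 0.007201; intercept = 0.3460 − 0.007201×40.32 = 0.05564.
Vmax = 1/intercept = 18.0 μM/s; Km = slope × Vmax = 0.007201 × 18.0 = 0.129 mM.

18.0 μM/s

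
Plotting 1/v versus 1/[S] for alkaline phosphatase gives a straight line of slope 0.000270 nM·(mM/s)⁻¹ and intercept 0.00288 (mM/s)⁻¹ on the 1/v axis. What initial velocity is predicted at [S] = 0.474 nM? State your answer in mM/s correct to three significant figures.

290 mM/s

The y-intercept is 1/Vmax, so Vmax = 1/0.00288 = 347 mM/s.
The slope is Km/Vmax, so Km = 0.000270 × 347 = 0.0938 nM.
Then v = 347 × 0.474/(0.0938 + 0.474) = 290 mM/s.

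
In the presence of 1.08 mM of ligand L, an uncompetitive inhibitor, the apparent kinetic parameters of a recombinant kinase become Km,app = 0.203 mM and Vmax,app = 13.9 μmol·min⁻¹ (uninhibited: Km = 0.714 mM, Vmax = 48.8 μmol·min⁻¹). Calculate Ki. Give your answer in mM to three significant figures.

0.430 mM

Uncompetitive: Vmax,app = Vmax/α (and Km,app = Km/α) with α = 1 + [I]/Ki.
α = Vmax/Vmax,app = 48.8/13.9 = 3.511.
Since α = 1 + [I]/Ki, [I]/Ki = 3.511 − 1 = 2.511 and Ki = 1.08/2.511 = 0.430 mM.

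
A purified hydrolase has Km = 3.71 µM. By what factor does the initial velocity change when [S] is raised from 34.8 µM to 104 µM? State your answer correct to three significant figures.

1.07

The fractional saturations are [S]/(Km+[S]) = 34.8/38.51 = 0.9037 and 104/107.7 = 0.9656.
v₂/v₁ is just their ratio: 0.9656/0.9037 = 1.07.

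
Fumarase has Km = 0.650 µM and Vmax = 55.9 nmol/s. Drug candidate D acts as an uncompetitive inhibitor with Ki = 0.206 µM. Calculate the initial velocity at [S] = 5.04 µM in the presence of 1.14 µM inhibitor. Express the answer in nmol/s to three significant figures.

α = 1 + [I]/Ki = 1 + 1.14/0.206 = 6.534.
For an uncompetitive inhibitor, both parameters are divided by α, giving Vmax/α and Km/α: Km,app = 0.0995 µM, Vmax,app = 8.56 nmol/s.
v = Vmax,app·[S]/(Km,app + [S]) = 8.56 × 5.04/(0.0995 + 5.04) = 8.39 nmol/s.

8.39 nmol/s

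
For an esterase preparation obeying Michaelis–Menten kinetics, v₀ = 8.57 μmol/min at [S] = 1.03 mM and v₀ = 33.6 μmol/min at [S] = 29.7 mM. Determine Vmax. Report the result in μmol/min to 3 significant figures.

From v = Vmax[S]/(Km+[S]), each point gives Vmax = v(Km+[S])/[S].
Equating: 8.57(Km+1.03)/1.03 = 33.6(Km+29.7)/29.7.
8.320·Km + 8.57 = 1.131·Km + 33.6, so (8.320 − 1.131)·Km = 33.6 − 8.57.
Km = 25.03/7.189 = 3.48 mM; then Vmax = 8.57(3.48+1.03)/1.03 = 37.5 μmol/min.

37.5 μmol/min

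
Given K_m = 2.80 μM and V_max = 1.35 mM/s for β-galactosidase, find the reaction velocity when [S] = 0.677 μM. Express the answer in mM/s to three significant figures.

0.263 mM/s

v = Vmax·[S]/(Km + [S]) = 1.35 × 0.677 / (2.80 + 0.677)
  = 0.9140 / 3.477 = 0.263 mM/s.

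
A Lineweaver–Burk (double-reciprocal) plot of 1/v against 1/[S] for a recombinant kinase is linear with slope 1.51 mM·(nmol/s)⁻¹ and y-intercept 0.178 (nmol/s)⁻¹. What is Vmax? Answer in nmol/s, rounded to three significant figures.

The y-intercept of a Lineweaver–Burk plot equals 1/Vmax, so Vmax = 1/0.178 = 5.62 nmol/s.

5.62 nmol/s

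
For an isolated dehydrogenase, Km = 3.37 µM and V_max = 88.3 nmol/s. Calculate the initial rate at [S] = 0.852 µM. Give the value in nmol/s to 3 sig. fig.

17.8 nmol/s

v = Vmax·[S]/(Km + [S]) = 88.3 × 0.852 / (3.37 + 0.852)
  = 75.23 / 4.222 = 17.8 nmol/s.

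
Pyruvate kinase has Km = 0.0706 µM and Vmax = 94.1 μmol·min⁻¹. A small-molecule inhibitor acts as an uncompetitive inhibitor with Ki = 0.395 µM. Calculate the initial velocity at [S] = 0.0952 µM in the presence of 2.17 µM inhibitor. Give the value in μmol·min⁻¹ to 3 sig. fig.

13.0 μmol·min⁻¹

α = 1 + [I]/Ki = 1 + 2.17/0.395 = 6.494.
For an uncompetitive inhibitor, both parameters are divided by α, giving Vmax/α and Km/α: Km,app = 0.0109 µM, Vmax,app = 14.5 μmol·min⁻¹.
v = Vmax,app·[S]/(Km,app + [S]) = 14.5 × 0.0952/(0.0109 + 0.0952) = 13.0 μmol·min⁻¹.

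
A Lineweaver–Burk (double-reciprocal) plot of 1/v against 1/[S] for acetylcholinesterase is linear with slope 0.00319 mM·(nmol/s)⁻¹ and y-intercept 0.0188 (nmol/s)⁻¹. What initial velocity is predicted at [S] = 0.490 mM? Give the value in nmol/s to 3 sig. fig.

39.5 nmol/s

The y-intercept is 1/Vmax, so Vmax = 1/0.0188 = 53.2 nmol/s.
The slope is Km/Vmax, so Km = 0.00319 × 53.2 = 0.170 mM.
Then v = 53.2 × 0.490/(0.170 + 0.490) = 39.5 nmol/s.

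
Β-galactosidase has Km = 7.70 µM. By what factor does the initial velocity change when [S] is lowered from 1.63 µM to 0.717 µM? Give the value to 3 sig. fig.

Since Vmax cancels, v₂/v₁ = [S]₂(Km+[S]₁) / [S]₁(Km+[S]₂).
= 0.717×(7.70+1.63) / (1.63×(7.70+0.717)) = 6.690/13.72 = 0.488.

0.488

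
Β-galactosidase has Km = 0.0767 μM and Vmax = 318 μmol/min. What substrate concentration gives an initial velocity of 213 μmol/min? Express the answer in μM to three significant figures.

0.156 μM

Rearranging v = Vmax[S]/(Km+[S]) gives [S] = Km·v/(Vmax − v).
[S] = 0.0767 × 213 / (318 − 213) = 16.34/105.0 = 0.156 μM.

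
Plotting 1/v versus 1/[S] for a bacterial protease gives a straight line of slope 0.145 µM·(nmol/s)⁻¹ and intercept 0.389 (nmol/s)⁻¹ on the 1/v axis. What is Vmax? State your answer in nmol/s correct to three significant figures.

The y-intercept of a Lineweaver–Burk plot equals 1/Vmax, so Vmax = 1/0.389 = 2.57 nmol/s.

2.57 nmol/s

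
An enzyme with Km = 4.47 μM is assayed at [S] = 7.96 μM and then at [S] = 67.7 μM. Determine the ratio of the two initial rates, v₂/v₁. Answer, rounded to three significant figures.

1.46

The fractional saturations are [S]/(Km+[S]) = 7.96/12.43 = 0.6404 and 67.7/72.17 = 0.9381.
v₂/v₁ is just their ratio: 0.9381/0.6404 = 1.46.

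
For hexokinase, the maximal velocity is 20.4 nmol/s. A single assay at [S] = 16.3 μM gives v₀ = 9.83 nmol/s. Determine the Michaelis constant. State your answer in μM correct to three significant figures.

17.5 μM

v/Vmax = 9.83/20.4 = 0.4819 = [S]/(Km+[S]).
So Km + [S] = [S]/0.4819 = 33.83 μM, giving Km = 33.83 − 16.3 = 17.5 μM.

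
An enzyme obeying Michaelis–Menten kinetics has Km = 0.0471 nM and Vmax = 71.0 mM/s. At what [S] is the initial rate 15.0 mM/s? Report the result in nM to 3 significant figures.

The required fractional saturation is v/Vmax = 15.0/71.0 = 0.2113.
Then [S]/(Km+[S]) = 0.2113 ⇒ [S] = 0.0471 × 0.2113/(1 − 0.2113) = 0.0126 nM.

0.0126 nM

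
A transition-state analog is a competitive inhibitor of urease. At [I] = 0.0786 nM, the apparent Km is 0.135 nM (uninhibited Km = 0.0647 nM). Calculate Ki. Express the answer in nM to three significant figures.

Competitive: Km,app = α·Km with α = 1 + [I]/Ki.
α = Km,app/Km = 0.135/0.0647 = 2.087.
Since α = 1 + [I]/Ki, [I]/Ki = 2.087 − 1 = 1.087 and Ki = 0.0786/1.087 = 0.0723 nM.

0.0723 nM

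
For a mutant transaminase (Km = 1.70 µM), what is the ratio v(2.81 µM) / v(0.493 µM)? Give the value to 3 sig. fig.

The fractional saturations are [S]/(Km+[S]) = 0.493/2.193 = 0.2248 and 2.81/4.510 = 0.6231.
v₂/v₁ is just their ratio: 0.6231/0.2248 = 2.77.

2.77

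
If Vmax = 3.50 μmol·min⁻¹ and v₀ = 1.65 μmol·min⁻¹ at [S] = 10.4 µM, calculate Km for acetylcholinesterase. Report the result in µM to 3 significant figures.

From v = Vmax[S]/(Km+[S]), Km = [S](Vmax − v)/v.
Km = 10.4 × (3.50 − 1.65) / 1.65 = 19.24/1.65 = 11.7 µM.

11.7 µM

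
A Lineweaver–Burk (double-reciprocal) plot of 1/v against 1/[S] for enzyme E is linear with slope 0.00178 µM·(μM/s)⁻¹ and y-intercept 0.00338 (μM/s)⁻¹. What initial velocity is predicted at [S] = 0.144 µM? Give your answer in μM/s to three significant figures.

63.5 μM/s

The y-intercept is 1/Vmax, so Vmax = 1/0.00338 = 296 μM/s.
The slope is Km/Vmax, so Km = 0.00178 × 296 = 0.527 µM.
Then v = 296 × 0.144/(0.527 + 0.144) = 63.5 μM/s.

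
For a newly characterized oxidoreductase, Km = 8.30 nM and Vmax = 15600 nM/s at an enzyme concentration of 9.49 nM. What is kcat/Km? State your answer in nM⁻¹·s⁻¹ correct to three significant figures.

kcat = Vmax/[E]total = 15600/9.49 = 1640 s⁻¹.
kcat/Km = 1640/8.30 = 198 nM⁻¹·s⁻¹.

198 nM⁻¹·s⁻¹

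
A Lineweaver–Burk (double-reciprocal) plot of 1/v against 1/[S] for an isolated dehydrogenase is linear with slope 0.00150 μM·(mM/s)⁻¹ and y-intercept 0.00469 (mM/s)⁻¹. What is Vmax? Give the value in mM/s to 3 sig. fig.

The y-intercept of a Lineweaver–Burk plot equals 1/Vmax, so Vmax = 1/0.00469 = 213 mM/s.

213 mM/s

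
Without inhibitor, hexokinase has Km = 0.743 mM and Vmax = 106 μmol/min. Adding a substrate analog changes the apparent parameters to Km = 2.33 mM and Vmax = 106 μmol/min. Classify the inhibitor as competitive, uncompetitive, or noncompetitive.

competitive

Km increases (0.743 → 2.33 mM) while Vmax is unchanged — the hallmark of competitive inhibition.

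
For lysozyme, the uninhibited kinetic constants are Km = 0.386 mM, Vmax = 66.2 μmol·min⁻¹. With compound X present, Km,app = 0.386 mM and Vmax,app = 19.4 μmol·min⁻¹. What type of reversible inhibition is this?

Vmax decreases (66.2 → 19.4 μmol·min⁻¹) while Km is unchanged — pure noncompetitive inhibition.

noncompetitive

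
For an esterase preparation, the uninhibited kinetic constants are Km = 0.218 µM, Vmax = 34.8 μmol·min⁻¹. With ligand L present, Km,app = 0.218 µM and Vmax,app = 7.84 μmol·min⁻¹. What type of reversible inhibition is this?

Vmax decreases (34.8 → 7.84 μmol·min⁻¹) while Km is unchanged — pure noncompetitive inhibition.

noncompetitive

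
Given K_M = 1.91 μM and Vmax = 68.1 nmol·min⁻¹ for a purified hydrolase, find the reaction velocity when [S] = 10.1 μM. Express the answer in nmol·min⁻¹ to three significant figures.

57.3 nmol·min⁻¹

[S]/(Km+[S]) = 10.1/12.01 = 0.8410, the fractional saturation.
v = 0.8410 × Vmax = 0.8410 × 68.1 = 57.3 nmol·min⁻¹.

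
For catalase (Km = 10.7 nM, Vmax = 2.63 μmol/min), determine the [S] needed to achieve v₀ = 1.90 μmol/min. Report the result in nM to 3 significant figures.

The required fractional saturation is v/Vmax = 1.90/2.63 = 0.7224.
Then [S]/(Km+[S]) = 0.7224 ⇒ [S] = 10.7 × 0.7224/(1 − 0.7224) = 27.8 nM.

27.8 nM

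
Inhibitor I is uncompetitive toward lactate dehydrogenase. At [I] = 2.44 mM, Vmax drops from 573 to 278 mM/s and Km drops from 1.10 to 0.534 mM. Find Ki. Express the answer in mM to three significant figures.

Uncompetitive: Vmax,app = Vmax/α (and Km,app = Km/α) with α = 1 + [I]/Ki.
α = Vmax/Vmax,app = 573/278 = 2.061.
Ki = [I]/(α − 1) = 2.44/1.061 = 2.30 mM.

2.30 mM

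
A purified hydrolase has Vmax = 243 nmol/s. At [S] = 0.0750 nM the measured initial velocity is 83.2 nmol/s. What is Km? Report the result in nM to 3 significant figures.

From v = Vmax[S]/(Km+[S]), Km = [S](Vmax − v)/v.
Km = 0.0750 × (243 − 83.2) / 83.2 = 11.99/83.2 = 0.144 nM.

0.144 nM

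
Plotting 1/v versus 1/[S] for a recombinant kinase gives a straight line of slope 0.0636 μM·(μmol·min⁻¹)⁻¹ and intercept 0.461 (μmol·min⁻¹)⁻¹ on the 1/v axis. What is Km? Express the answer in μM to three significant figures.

0.138 μM

y-intercept = 1/Vmax ⇒ Vmax = 2.17 μmol·min⁻¹; slope = Km/Vmax ⇒ Km = slope × Vmax.
Km = 0.0636 × 2.17 = 0.138 μM.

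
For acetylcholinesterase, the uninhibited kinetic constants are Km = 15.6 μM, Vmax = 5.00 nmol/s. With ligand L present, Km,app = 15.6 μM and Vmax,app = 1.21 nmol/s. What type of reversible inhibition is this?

Vmax decreases (5.00 → 1.21 nmol/s) while Km is unchanged — pure noncompetitive inhibition.

noncompetitive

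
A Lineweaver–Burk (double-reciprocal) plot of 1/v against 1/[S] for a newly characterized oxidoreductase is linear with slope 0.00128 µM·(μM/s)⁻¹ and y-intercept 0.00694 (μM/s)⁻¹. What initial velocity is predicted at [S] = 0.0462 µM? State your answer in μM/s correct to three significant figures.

The y-intercept is 1/Vmax, so Vmax = 1/0.00694 = 144 μM/s.
The slope is Km/Vmax, so Km = 0.00128 × 144 = 0.184 µM.
Then v = 144 × 0.0462/(0.184 + 0.0462) = 28.9 μM/s.

28.9 μM/s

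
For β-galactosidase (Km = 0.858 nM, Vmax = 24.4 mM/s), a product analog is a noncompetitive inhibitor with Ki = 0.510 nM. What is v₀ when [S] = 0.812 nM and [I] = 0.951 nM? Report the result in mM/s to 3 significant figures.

α = 1 + [I]/Ki = 1 + 0.951/0.510 = 2.865.
For a noncompetitive inhibitor, Vmax is reduced to Vmax/α while Km is unchanged: Km,app = 0.858 nM, Vmax,app = 8.52 mM/s.
v = Vmax,app·[S]/(Km,app + [S]) = 8.52 × 0.812/(0.858 + 0.812) = 4.14 mM/s.

4.14 mM/s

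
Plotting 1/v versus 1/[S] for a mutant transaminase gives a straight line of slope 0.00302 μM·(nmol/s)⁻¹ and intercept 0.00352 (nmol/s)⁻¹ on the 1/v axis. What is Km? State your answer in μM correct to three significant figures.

0.858 μM

y-intercept = 1/Vmax ⇒ Vmax = 284 nmol/s; slope = Km/Vmax ⇒ Km = slope × Vmax.
Km = 0.00302 × 284 = 0.858 μM.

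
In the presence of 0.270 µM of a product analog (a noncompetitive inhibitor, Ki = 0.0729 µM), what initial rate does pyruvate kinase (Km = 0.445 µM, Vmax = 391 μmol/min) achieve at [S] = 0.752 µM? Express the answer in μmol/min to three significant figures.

With α = 1 + [I]/Ki = 1 + 0.270/0.0729 = 4.704, the noncompetitive rate law is v = (Vmax/α)·[S] / (Km + [S]).
v = (391/4.704)×0.752 / (0.445 + 0.752) = 62.51/1.197 = 52.2 μmol/min.

52.2 μmol/min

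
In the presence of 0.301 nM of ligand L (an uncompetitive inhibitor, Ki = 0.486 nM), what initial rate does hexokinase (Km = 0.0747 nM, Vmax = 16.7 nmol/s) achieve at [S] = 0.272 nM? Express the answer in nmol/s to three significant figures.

8.82 nmol/s

α = 1 + [I]/Ki = 1 + 0.301/0.486 = 1.619.
For an uncompetitive inhibitor, both parameters are divided by α, giving Vmax/α and Km/α: Km,app = 0.0461 nM, Vmax,app = 10.3 nmol/s.
v = Vmax,app·[S]/(Km,app + [S]) = 10.3 × 0.272/(0.0461 + 0.272) = 8.82 nmol/s.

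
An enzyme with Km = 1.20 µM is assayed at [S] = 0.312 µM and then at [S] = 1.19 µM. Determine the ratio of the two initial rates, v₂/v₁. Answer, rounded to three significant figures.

The fractional saturations are [S]/(Km+[S]) = 0.312/1.512 = 0.2063 and 1.19/2.390 = 0.4979.
v₂/v₁ is just their ratio: 0.4979/0.2063 = 2.41.

2.41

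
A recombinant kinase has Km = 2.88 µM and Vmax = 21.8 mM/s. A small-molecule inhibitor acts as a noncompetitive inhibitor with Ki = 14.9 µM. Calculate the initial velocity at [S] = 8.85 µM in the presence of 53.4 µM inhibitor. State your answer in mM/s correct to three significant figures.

3.59 mM/s

With α = 1 + [I]/Ki = 1 + 53.4/14.9 = 4.584, the noncompetitive rate law is v = (Vmax/α)·[S] / (Km + [S]).
v = (21.8/4.584)×8.85 / (2.88 + 8.85) = 42.09/11.73 = 3.59 mM/s.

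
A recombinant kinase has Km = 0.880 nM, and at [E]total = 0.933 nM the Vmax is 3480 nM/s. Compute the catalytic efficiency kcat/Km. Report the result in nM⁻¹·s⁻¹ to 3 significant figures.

4240 nM⁻¹·s⁻¹

kcat = Vmax/[E]total = 3480/0.933 = 3730 s⁻¹.
kcat/Km = 3730/0.880 = 4240 nM⁻¹·s⁻¹.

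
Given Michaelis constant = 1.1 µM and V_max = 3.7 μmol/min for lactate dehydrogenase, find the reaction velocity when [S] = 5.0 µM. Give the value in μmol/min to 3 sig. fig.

3.03 μmol/min

v = Vmax·[S]/(Km + [S]) = 3.7 × 5.0 / (1.1 + 5.0)
  = 18.50 / 6.100 = 3.03 μmol/min.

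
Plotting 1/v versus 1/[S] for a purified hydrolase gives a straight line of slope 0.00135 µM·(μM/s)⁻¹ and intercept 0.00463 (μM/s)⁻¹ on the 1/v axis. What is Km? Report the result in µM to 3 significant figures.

y-intercept = 1/Vmax ⇒ Vmax = 216 μM/s; slope = Km/Vmax ⇒ Km = slope × Vmax.
Km = 0.00135 × 216 = 0.292 µM.

0.292 µM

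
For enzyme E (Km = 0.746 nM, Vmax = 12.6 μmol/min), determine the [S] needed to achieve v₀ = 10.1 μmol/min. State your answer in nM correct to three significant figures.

3.01 nM

The required fractional saturation is v/Vmax = 10.1/12.6 = 0.8016.
Then [S]/(Km+[S]) = 0.8016 ⇒ [S] = 0.746 × 0.8016/(1 − 0.8016) = 3.01 nM.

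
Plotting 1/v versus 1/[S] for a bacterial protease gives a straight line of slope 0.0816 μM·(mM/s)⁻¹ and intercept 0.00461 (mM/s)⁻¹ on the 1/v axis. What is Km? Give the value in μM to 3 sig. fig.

17.7 μM

y-intercept = 1/Vmax ⇒ Vmax = 217 mM/s; slope = Km/Vmax ⇒ Km = slope × Vmax.
Km = 0.0816 × 217 = 17.7 μM.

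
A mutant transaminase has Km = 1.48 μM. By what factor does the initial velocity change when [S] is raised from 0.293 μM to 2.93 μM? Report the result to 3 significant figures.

4.02

Since Vmax cancels, v₂/v₁ = [S]₂(Km+[S]₁) / [S]₁(Km+[S]₂).
= 2.93×(1.48+0.293) / (0.293×(1.48+2.93)) = 5.195/1.292 = 4.02.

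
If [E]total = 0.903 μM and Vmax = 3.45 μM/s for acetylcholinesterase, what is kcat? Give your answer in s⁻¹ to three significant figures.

3.82 s⁻¹

kcat = Vmax/[E]total = 3.45 μM/s / 0.903 μM = 3.82 s⁻¹.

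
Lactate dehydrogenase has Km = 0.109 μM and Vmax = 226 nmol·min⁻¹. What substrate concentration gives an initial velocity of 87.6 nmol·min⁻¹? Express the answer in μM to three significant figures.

0.0690 μM

Rearranging v = Vmax[S]/(Km+[S]) gives [S] = Km·v/(Vmax − v).
[S] = 0.109 × 87.6 / (226 − 87.6) = 9.548/138.4 = 0.0690 μM.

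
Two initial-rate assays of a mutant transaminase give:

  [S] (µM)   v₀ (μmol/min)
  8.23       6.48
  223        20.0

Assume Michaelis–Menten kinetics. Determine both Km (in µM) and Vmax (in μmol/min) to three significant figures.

Km = 19.4 µM; Vmax = 21.7 μmol/min

In reciprocal form, 1/v = (Km/Vmax)·(1/[S]) + 1/Vmax. The two points give (1/[S], 1/v) = (0.1215, 0.1543) and (0.004484, 0.05000).
Slope = (0.1543 − 0.05000)/(0.1215 − 0.004484) = 0.8915; intercept = 0.1543 − 0.8915×0.1215 = 0.04600.
Vmax = 1/intercept = 21.7 μmol/min; Km = slope × Vmax = 0.8915 × 21.7 = 19.4 µM.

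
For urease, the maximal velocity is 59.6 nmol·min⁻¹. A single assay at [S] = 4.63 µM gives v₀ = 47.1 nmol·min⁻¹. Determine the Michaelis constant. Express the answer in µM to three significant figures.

From v = Vmax[S]/(Km+[S]), Km = [S](Vmax − v)/v.
Km = 4.63 × (59.6 − 47.1) / 47.1 = 57.88/47.1 = 1.23 µM.

1.23 µM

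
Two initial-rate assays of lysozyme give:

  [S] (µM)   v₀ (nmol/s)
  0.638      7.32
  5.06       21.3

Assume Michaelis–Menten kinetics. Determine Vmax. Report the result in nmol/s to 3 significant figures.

29.4 nmol/s

From v = Vmax[S]/(Km+[S]), each point gives Vmax = v(Km+[S])/[S].
Equating: 7.32(Km+0.638)/0.638 = 21.3(Km+5.06)/5.06.
11.47·Km + 7.32 = 4.209·Km + 21.3, so (11.47 − 4.209)·Km = 21.3 − 7.32.
Km = 13.98/7.264 = 1.92 µM; then Vmax = 7.32(1.92+0.638)/0.638 = 29.4 nmol/s.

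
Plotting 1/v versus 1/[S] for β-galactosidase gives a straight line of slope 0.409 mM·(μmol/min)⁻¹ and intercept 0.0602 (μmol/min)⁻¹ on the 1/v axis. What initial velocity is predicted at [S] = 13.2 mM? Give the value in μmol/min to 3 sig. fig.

The y-intercept is 1/Vmax, so Vmax = 1/0.0602 = 16.6 μmol/min.
The slope is Km/Vmax, so Km = 0.409 × 16.6 = 6.79 mM.
Then v = 16.6 × 13.2/(6.79 + 13.2) = 11.0 μmol/min.

11.0 μmol/min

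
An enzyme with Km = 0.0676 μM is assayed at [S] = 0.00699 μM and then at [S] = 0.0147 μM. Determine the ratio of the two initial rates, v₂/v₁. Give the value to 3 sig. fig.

The fractional saturations are [S]/(Km+[S]) = 0.00699/0.07459 = 0.09371 and 0.0147/0.08230 = 0.1786.
v₂/v₁ is just their ratio: 0.1786/0.09371 = 1.91.

1.91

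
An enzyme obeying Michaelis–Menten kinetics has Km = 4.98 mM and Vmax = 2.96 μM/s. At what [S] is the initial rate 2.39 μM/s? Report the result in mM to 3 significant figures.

20.9 mM

The required fractional saturation is v/Vmax = 2.39/2.96 = 0.8074.
Then [S]/(Km+[S]) = 0.8074 ⇒ [S] = 4.98 × 0.8074/(1 − 0.8074) = 20.9 mM.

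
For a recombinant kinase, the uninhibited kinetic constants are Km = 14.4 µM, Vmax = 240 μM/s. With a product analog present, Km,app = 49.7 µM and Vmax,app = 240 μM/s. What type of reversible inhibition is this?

Km increases (14.4 → 49.7 µM) while Vmax is unchanged — the hallmark of competitive inhibition.

competitive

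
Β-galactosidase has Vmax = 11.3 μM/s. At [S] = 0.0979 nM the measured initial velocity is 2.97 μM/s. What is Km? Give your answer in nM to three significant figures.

0.275 nM

From v = Vmax[S]/(Km+[S]), Km = [S](Vmax − v)/v.
Km = 0.0979 × (11.3 − 2.97) / 2.97 = 0.8155/2.97 = 0.275 nM.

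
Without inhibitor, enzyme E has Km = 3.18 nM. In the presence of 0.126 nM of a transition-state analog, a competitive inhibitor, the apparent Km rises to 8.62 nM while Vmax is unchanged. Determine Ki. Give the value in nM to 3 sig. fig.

Competitive: Km,app = α·Km with α = 1 + [I]/Ki.
α = Km,app/Km = 8.62/3.18 = 2.711.
Since α = 1 + [I]/Ki, [I]/Ki = 2.711 − 1 = 1.711 and Ki = 0.126/1.711 = 0.0737 nM.

0.0737 nM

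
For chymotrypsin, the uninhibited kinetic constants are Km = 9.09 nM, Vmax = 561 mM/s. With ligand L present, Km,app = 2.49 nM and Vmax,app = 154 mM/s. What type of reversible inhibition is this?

uncompetitive

Both Km and Vmax decrease by the same factor (~3.65-fold) — characteristic of uncompetitive inhibition.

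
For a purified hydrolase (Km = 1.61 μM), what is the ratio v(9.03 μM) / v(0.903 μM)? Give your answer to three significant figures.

The fractional saturations are [S]/(Km+[S]) = 0.903/2.513 = 0.3593 and 9.03/10.64 = 0.8487.
v₂/v₁ is just their ratio: 0.8487/0.3593 = 2.36.

2.36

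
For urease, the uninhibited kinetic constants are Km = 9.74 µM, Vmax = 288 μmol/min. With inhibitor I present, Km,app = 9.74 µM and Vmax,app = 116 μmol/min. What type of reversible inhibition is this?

Vmax decreases (288 → 116 μmol/min) while Km is unchanged — pure noncompetitive inhibition.

noncompetitive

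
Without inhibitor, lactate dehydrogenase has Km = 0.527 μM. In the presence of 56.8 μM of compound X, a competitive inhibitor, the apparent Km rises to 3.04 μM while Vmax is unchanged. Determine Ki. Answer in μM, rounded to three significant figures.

Competitive: Km,app = α·Km with α = 1 + [I]/Ki.
α = Km,app/Km = 3.04/0.527 = 5.769.
Ki = [I]/(α − 1) = 56.8/4.769 = 11.9 μM.

11.9 μM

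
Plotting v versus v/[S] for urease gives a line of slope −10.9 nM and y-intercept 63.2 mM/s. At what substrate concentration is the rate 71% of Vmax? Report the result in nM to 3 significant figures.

26.7 nM

The Eadie–Hofstee slope gives Km = 10.9 nM (slope = −Km).
v/Vmax = [S]/(Km+[S]) = 0.71 ⇒ [S] = Km·0.71/(1−0.71) = 10.9 × 2.448 = 26.7 nM.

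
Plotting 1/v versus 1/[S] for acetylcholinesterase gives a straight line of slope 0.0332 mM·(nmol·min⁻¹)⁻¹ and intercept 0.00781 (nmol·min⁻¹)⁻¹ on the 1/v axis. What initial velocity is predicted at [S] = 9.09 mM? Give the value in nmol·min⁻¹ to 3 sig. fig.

The y-intercept is 1/Vmax, so Vmax = 1/0.00781 = 128 nmol·min⁻¹.
The slope is Km/Vmax, so Km = 0.0332 × 128 = 4.25 mM.
Then v = 128 × 9.09/(4.25 + 9.09) = 87.2 nmol·min⁻¹.

87.2 nmol·min⁻¹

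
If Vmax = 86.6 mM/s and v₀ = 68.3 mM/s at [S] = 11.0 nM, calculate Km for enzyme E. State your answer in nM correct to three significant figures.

From v = Vmax[S]/(Km+[S]), Km = [S](Vmax − v)/v.
Km = 11.0 × (86.6 − 68.3) / 68.3 = 201.3/68.3 = 2.95 nM.

2.95 nM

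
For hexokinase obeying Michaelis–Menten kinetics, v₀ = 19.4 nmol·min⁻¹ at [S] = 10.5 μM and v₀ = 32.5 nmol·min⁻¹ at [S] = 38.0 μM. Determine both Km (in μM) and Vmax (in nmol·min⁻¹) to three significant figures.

In reciprocal form, 1/v = (Km/Vmax)·(1/[S]) + 1/Vmax. The two points give (1/[S], 1/v) = (0.09524, 0.05155) and (0.02632, 0.03077).
Slope = (0.05155 − 0.03077)/(0.09524 − 0.02632) = 0.3015; intercept = 0.05155 − 0.3015×0.09524 = 0.02284.
Vmax = 1/intercept = 43.8 nmol·min⁻¹; Km = slope × Vmax = 0.3015 × 43.8 = 13.2 μM.

Km = 13.2 μM; Vmax = 43.8 nmol·min⁻¹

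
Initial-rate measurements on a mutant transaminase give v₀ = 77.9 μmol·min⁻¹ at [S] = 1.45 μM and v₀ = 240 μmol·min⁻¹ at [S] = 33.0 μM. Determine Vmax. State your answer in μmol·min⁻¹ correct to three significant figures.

In reciprocal form, 1/v = (Km/Vmax)·(1/[S]) + 1/Vmax. The two points give (1/[S], 1/v) = (0.6897, 0.01284) and (0.03030, 0.004167).
Slope = (0.01284 − 0.004167)/(0.6897 − 0.03030) = 0.01315; intercept = 0.01284 − 0.01315×0.6897 = 0.003768.
Vmax = 1/intercept = 265 μmol·min⁻¹; Km = slope × Vmax = 0.01315 × 265 = 3.49 μM.

265 μmol·min⁻¹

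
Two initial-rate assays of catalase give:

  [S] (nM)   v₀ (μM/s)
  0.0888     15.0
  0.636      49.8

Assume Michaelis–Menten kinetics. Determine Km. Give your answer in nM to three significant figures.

From v = Vmax[S]/(Km+[S]), each point gives Vmax = v(Km+[S])/[S].
Equating: 15.0(Km+0.0888)/0.0888 = 49.8(Km+0.636)/0.636.
168.9·Km + 15.0 = 78.30·Km + 49.8, so (168.9 − 78.30)·Km = 49.8 − 15.0.
Km = 34.80/90.62 = 0.384 nM; then Vmax = 15.0(0.384+0.0888)/0.0888 = 79.9 μM/s.

0.384 nM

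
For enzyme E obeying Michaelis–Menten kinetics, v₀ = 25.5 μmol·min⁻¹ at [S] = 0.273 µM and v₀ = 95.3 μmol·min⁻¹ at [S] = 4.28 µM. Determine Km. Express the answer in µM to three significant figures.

0.981 µM

From v = Vmax[S]/(Km+[S]), each point gives Vmax = v(Km+[S])/[S].
Equating: 25.5(Km+0.273)/0.273 = 95.3(Km+4.28)/4.28.
93.41·Km + 25.5 = 22.27·Km + 95.3, so (93.41 − 22.27)·Km = 95.3 − 25.5.
Km = 69.80/71.14 = 0.981 µM; then Vmax = 25.5(0.981+0.273)/0.273 = 117 μmol·min⁻¹.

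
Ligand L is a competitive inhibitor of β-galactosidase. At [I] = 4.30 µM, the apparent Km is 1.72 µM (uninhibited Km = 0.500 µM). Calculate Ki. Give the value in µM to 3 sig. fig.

Competitive: Km,app = α·Km with α = 1 + [I]/Ki.
α = Km,app/Km = 1.72/0.500 = 3.440.
Ki = [I]/(α − 1) = 4.30/2.440 = 1.76 µM.

1.76 µM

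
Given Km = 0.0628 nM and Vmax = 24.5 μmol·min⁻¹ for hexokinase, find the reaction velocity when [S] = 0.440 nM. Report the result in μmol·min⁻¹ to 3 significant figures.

[S]/(Km+[S]) = 0.440/0.5028 = 0.8751, the fractional saturation.
v = 0.8751 × Vmax = 0.8751 × 24.5 = 21.4 μmol·min⁻¹.

21.4 μmol·min⁻¹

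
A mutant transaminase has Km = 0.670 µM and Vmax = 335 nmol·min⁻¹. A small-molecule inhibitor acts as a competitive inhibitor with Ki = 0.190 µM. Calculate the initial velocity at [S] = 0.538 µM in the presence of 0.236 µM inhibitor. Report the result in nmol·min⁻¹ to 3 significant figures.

α = 1 + [I]/Ki = 1 + 0.236/0.190 = 2.242.
For a competitive inhibitor, Vmax is unchanged and the apparent Km becomes α·Km: Km,app = 1.50 µM, Vmax,app = 335 nmol·min⁻¹.
v = Vmax,app·[S]/(Km,app + [S]) = 335 × 0.538/(1.50 + 0.538) = 88.3 nmol·min⁻¹.

88.3 nmol·min⁻¹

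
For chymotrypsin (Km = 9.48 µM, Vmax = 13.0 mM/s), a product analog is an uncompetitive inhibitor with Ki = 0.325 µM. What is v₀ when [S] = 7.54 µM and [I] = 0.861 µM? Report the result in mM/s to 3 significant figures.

2.65 mM/s

α = 1 + [I]/Ki = 1 + 0.861/0.325 = 3.649.
For an uncompetitive inhibitor, both parameters are divided by α, giving Vmax/α and Km/α: Km,app = 2.60 µM, Vmax,app = 3.56 mM/s.
v = Vmax,app·[S]/(Km,app + [S]) = 3.56 × 7.54/(2.60 + 7.54) = 2.65 mM/s.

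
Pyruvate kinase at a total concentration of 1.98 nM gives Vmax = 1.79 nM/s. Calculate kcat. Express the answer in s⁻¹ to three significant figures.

kcat = Vmax/[E]total = 1.79 nM/s / 1.98 nM = 0.904 s⁻¹.

0.904 s⁻¹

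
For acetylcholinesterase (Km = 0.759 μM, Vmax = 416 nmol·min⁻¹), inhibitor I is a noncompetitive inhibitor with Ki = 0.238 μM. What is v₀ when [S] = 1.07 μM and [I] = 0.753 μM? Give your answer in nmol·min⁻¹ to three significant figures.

58.4 nmol·min⁻¹

With α = 1 + [I]/Ki = 1 + 0.753/0.238 = 4.164, the noncompetitive rate law is v = (Vmax/α)·[S] / (Km + [S]).
v = (416/4.164)×1.07 / (0.759 + 1.07) = 106.9/1.829 = 58.4 nmol·min⁻¹.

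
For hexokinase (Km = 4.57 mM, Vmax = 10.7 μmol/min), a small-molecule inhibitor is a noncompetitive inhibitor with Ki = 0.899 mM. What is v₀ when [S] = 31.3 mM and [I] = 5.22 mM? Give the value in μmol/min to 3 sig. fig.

α = 1 + [I]/Ki = 1 + 5.22/0.899 = 6.806.
For a noncompetitive inhibitor, Vmax is reduced to Vmax/α while Km is unchanged: Km,app = 4.57 mM, Vmax,app = 1.57 μmol/min.
v = Vmax,app·[S]/(Km,app + [S]) = 1.57 × 31.3/(4.57 + 31.3) = 1.37 μmol/min.

1.37 μmol/min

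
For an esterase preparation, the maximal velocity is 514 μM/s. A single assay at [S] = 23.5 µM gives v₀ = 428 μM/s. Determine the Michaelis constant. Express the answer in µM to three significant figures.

4.72 µM

v/Vmax = 428/514 = 0.8327 = [S]/(Km+[S]).
So Km + [S] = [S]/0.8327 = 28.22 µM, giving Km = 28.22 − 23.5 = 4.72 µM.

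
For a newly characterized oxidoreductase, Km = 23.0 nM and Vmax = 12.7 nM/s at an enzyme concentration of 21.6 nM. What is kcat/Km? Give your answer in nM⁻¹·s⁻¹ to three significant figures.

kcat = Vmax/[E]total = 12.7/21.6 = 0.588 s⁻¹.
kcat/Km = 0.588/23.0 = 0.0256 nM⁻¹·s⁻¹.

0.0256 nM⁻¹·s⁻¹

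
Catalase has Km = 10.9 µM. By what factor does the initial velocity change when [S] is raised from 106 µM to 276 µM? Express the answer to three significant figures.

The fractional saturations are [S]/(Km+[S]) = 106/116.9 = 0.9068 and 276/286.9 = 0.9620.
v₂/v₁ is just their ratio: 0.9620/0.9068 = 1.06.

1.06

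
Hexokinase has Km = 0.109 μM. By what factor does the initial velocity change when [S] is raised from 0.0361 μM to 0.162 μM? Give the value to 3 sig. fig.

The fractional saturations are [S]/(Km+[S]) = 0.0361/0.1451 = 0.2488 and 0.162/0.2710 = 0.5978.
v₂/v₁ is just their ratio: 0.5978/0.2488 = 2.40.

2.40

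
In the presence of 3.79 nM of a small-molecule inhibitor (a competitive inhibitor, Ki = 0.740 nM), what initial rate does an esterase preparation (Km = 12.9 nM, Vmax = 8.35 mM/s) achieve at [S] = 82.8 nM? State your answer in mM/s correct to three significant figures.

4.27 mM/s

With α = 1 + [I]/Ki = 1 + 3.79/0.740 = 6.122, the competitive rate law is v = Vmax[S] / (αKm + [S]).
v = 8.35×82.8 / (6.122×12.9 + 82.8) = 691.4/161.8 = 4.27 mM/s.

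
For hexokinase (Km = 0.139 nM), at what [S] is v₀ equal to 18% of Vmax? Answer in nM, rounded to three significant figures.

v/Vmax = [S]/(Km+[S]) = 0.18, so [S] = Km·0.18/(1 − 0.18) = 0.139 × 0.2195.
[S] = 0.0305 nM.

0.0305 nM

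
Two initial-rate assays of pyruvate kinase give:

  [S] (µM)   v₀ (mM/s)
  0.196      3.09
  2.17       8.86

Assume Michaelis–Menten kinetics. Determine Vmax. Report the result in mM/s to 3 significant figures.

From v = Vmax[S]/(Km+[S]), each point gives Vmax = v(Km+[S])/[S].
Equating: 3.09(Km+0.196)/0.196 = 8.86(Km+2.17)/2.17.
15.77·Km + 3.09 = 4.083·Km + 8.86, so (15.77 − 4.083)·Km = 8.86 − 3.09.
Km = 5.770/11.68 = 0.494 µM; then Vmax = 3.09(0.494+0.196)/0.196 = 10.9 mM/s.

10.9 mM/s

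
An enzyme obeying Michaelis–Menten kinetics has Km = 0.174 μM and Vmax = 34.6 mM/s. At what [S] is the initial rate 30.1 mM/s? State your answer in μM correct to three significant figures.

1.16 μM

The required fractional saturation is v/Vmax = 30.1/34.6 = 0.8699.
Then [S]/(Km+[S]) = 0.8699 ⇒ [S] = 0.174 × 0.8699/(1 − 0.8699) = 1.16 μM.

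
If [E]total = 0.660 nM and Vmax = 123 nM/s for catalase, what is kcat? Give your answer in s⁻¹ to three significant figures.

186 s⁻¹

kcat = Vmax/[E]total = 123 nM/s / 0.660 nM = 186 s⁻¹.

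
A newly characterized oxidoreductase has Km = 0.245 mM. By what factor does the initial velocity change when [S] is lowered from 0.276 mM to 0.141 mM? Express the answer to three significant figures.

The fractional saturations are [S]/(Km+[S]) = 0.276/0.5210 = 0.5298 and 0.141/0.3860 = 0.3653.
v₂/v₁ is just their ratio: 0.3653/0.5298 = 0.690.

0.690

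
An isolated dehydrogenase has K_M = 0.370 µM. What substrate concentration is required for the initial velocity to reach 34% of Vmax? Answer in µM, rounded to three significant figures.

0.191 µM

v/Vmax = [S]/(Km+[S]) = 0.34, so [S] = Km·0.34/(1 − 0.34) = 0.370 × 0.5152.
[S] = 0.191 µM.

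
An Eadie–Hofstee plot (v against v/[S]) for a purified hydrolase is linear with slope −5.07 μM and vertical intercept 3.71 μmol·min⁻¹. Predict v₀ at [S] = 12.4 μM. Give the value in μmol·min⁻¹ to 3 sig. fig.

2.63 μmol·min⁻¹

In the Eadie–Hofstee form v = Vmax − Km·(v/[S]), the slope is −Km and the intercept is Vmax, so Km = 5.07 μM and Vmax = 3.71 μmol·min⁻¹.
v = 3.71 × 12.4/(5.07 + 12.4) = 2.63 μmol·min⁻¹.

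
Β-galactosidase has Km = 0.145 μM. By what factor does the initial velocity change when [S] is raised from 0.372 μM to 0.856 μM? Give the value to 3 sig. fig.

The fractional saturations are [S]/(Km+[S]) = 0.372/0.5170 = 0.7195 and 0.856/1.001 = 0.8551.
v₂/v₁ is just their ratio: 0.8551/0.7195 = 1.19.

1.19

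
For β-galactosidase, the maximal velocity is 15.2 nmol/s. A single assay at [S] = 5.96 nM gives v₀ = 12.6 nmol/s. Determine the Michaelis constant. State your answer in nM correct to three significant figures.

1.23 nM

v/Vmax = 12.6/15.2 = 0.8289 = [S]/(Km+[S]).
So Km + [S] = [S]/0.8289 = 7.190 nM, giving Km = 7.190 − 5.96 = 1.23 nM.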